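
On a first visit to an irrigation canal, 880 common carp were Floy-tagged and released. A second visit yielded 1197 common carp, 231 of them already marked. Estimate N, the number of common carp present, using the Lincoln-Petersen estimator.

N = (880 × 1197) / 231 = 1053360 / 231 = 4560

N = 4560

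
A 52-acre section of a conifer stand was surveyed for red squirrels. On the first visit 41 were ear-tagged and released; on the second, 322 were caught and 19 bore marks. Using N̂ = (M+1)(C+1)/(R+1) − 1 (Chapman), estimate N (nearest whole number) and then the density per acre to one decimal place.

density ≈ 13.0 red squirrels per acre

N̂ = 42·323/20 − 1 = 13566/20 − 1 ≈ 677.3 → 677
Density = N̂ / area = 677 / 52 ≈ 13.02 → 13.0 per acre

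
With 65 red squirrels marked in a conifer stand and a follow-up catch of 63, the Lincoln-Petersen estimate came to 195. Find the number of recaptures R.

From N = M·C/R: R = M·C / N = 65·63 / 195 = 4095 / 195 = 21.

R = 21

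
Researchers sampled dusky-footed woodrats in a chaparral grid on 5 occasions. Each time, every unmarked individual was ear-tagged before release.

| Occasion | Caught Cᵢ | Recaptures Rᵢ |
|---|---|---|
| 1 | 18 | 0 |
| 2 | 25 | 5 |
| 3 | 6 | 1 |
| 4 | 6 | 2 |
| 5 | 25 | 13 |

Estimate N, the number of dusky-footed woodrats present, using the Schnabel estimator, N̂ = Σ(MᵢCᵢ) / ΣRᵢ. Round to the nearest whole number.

Marked at large before each occasion: Mᵢ = Σⱼ<ᵢ (Cⱼ − Rⱼ) → M1=0, M2=18, M3=38, M4=43, M5=47
Σ MᵢCᵢ = 0·18 + 18·25 + 38·6 + 43·6 + 47·25 = 0 + 450 + 228 + 258 + 1175 = 2111
Σ Rᵢ = 0 + 5 + 1 + 2 + 13 = 21
N̂ = 2111 / 21 ≈ 100.5 → 101

N ≈ 101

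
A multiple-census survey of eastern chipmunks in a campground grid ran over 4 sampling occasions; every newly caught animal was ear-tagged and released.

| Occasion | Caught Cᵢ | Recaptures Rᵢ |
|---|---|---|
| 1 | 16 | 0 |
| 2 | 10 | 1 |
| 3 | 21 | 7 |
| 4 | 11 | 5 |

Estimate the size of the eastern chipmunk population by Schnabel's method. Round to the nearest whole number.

Marked at large before each occasion: Mᵢ = Σⱼ<ᵢ (Cⱼ − Rⱼ) → M1=0, M2=16, M3=25, M4=39
Σ MᵢCᵢ = 0·16 + 16·10 + 25·21 + 39·11 = 0 + 160 + 525 + 429 = 1114
Σ Rᵢ = 0 + 1 + 7 + 5 = 13
N̂ = 1114 / 13 ≈ 85.7 → 86

N ≈ 86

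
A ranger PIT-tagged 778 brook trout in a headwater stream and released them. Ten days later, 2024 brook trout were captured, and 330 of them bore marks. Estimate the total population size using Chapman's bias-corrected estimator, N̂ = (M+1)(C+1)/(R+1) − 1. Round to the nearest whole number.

N̂ = (778+1)(2024+1)/(330+1) − 1 = 779·2025/331 − 1
= 1577475/331 − 1 ≈ 4765.8 − 1 ≈ 4764.8 → 4765

N ≈ 4765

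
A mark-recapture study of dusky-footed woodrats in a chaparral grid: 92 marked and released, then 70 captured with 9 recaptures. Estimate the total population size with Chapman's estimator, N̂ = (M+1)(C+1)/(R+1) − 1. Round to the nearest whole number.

N̂ = (92+1)(70+1)/(9+1) − 1 = 93·71/10 − 1
= 6603/10 − 1 ≈ 660.3 − 1 ≈ 659.3 → 659

N ≈ 659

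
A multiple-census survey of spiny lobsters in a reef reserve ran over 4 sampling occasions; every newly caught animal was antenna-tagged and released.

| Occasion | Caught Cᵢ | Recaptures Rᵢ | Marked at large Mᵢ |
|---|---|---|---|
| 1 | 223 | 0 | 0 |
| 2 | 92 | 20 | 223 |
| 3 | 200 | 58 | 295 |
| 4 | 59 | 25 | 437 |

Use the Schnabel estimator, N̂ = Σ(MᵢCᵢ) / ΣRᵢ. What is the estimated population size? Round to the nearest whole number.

N ≈ 1022

Σ MᵢCᵢ = 0·223 + 223·92 + 295·200 + 437·59 = 0 + 20516 + 59000 + 25783 = 105299
Σ Rᵢ = 0 + 20 + 58 + 25 = 103
N̂ = 105299 / 103 ≈ 1022.3 → 1022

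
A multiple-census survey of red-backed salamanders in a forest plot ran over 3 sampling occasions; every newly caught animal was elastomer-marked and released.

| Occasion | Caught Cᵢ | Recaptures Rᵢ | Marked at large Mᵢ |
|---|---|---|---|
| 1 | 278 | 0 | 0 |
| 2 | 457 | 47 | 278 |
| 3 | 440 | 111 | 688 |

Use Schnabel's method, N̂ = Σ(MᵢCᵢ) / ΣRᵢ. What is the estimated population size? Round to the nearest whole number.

Σ MᵢCᵢ = 0·278 + 278·457 + 688·440 = 0 + 127046 + 302720 = 429766
Σ Rᵢ = 0 + 47 + 111 = 158
N̂ = 429766 / 158 ≈ 2720.0 → 2720

N ≈ 2720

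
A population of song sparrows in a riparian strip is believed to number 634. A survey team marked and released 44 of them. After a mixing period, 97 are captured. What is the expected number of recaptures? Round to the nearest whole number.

The marked fraction of the population is 44/634, so in a sample of 97 expect C·(M/N) marked.
E[R] = 44 × 97 / 634 = 4268 / 634 ≈ 6.7 → 7

expected recaptures ≈ 7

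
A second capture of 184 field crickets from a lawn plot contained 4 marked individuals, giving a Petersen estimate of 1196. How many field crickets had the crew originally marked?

M = 26

From N = M·C/R: M = N·R / C = 1196·4 / 184 = 4784 / 184 = 26.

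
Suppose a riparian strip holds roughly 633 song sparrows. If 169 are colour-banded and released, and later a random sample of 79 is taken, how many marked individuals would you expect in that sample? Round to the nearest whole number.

expected recaptures ≈ 21

The marked fraction of the population is 169/633, so in a sample of 79 expect C·(M/N) marked.
E[R] = 169 × 79 / 633 = 13351 / 633 ≈ 21.1 → 21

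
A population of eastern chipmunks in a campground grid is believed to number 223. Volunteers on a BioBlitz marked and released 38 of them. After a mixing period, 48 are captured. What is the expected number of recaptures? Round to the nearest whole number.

The marked fraction of the population is 38/223, so in a sample of 48 expect C·(M/N) marked.
E[R] = 38 × 48 / 223 = 1824 / 223 ≈ 8.2 → 8

expected recaptures ≈ 8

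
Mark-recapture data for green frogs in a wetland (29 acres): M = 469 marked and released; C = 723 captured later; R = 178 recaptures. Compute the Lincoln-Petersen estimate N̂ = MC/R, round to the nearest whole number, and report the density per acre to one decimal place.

N̂ = 469·723/178 = 339087/178 ≈ 1905.0 → 1905
Density = N̂ / area = 1905 / 29 ≈ 65.69 → 65.7 per acre

density ≈ 65.7 green frogs per acre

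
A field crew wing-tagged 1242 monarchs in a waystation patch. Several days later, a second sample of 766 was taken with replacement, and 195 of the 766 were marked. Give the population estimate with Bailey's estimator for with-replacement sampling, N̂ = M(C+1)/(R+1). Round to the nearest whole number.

N ≈ 4860

N̂ = 1242·(766+1)/(195+1) = 1242·767/196 = 952614/196 ≈ 4860.3 → 4860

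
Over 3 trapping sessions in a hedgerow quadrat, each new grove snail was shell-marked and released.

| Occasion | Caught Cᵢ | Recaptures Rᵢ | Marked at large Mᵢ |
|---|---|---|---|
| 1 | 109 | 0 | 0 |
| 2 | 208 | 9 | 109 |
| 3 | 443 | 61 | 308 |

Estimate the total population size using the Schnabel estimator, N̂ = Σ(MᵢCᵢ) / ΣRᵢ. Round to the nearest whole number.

Σ MᵢCᵢ = 0·109 + 109·208 + 308·443 = 0 + 22672 + 136444 = 159116
Σ Rᵢ = 0 + 9 + 61 = 70
N̂ = 159116 / 70 ≈ 2273.1 → 2273

N ≈ 2273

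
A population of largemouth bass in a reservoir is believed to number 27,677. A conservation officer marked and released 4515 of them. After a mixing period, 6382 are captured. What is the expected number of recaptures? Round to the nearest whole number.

The marked fraction of the population is 4515/27677, so in a sample of 6382 expect C·(M/N) marked.
E[R] = 4515 × 6382 / 27677 = 28814730 / 27677 ≈ 1041.1 → 1041

expected recaptures ≈ 1041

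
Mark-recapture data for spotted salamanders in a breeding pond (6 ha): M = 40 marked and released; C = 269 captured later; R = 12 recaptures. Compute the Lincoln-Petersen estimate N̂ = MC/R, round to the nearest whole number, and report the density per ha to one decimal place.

density ≈ 149.5 spotted salamanders per ha

N̂ = 40·269/12 = 10760/12 ≈ 896.7 → 897
Density = N̂ / area = 897 / 6 ≈ 149.50 → 149.5 per ha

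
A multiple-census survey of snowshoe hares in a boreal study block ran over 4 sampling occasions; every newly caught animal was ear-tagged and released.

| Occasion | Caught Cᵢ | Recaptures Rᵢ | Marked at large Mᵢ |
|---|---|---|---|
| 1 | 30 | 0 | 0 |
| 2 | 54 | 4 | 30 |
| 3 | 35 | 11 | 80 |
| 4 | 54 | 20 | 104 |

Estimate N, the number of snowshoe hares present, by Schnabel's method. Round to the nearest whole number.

N ≈ 287

Σ MᵢCᵢ = 0·30 + 30·54 + 80·35 + 104·54 = 0 + 1620 + 2800 + 5616 = 10036
Σ Rᵢ = 0 + 4 + 11 + 20 = 35
N̂ = 10036 / 35 ≈ 286.7 → 287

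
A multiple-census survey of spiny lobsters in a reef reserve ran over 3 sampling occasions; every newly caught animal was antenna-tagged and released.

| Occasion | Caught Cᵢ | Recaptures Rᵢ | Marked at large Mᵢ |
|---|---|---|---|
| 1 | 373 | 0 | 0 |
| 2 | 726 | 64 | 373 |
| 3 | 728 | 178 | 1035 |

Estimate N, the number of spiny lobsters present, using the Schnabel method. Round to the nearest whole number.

Σ MᵢCᵢ = 0·373 + 373·726 + 1035·728 = 0 + 270798 + 753480 = 1024278
Σ Rᵢ = 0 + 64 + 178 = 242
N̂ = 1024278 / 242 ≈ 4232.6 → 4233

N ≈ 4233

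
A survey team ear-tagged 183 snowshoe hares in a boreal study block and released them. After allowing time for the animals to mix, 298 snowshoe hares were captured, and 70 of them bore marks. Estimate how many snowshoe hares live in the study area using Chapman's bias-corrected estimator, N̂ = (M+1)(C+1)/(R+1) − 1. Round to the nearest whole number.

N ≈ 774

N̂ = (183+1)(298+1)/(70+1) − 1 = 184·299/71 − 1
= 55016/71 − 1 ≈ 774.9 − 1 ≈ 773.9 → 774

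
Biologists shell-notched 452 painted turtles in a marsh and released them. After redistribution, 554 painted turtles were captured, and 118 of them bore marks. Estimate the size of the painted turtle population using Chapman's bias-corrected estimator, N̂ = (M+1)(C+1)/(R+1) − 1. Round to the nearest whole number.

N̂ = (452+1)(554+1)/(118+1) − 1 = 453·555/119 − 1
= 251415/119 − 1 ≈ 2112.7 − 1 ≈ 2111.7 → 2112

N ≈ 2112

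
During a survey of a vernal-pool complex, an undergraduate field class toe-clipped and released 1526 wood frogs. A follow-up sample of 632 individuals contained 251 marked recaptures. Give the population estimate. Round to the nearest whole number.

N ≈ 3842

Lincoln-Petersen assumes M/N = R/C, so N = M·C / R.
N = (1526 × 632) / 251 = 964432 / 251 ≈ 3842.4 → 3842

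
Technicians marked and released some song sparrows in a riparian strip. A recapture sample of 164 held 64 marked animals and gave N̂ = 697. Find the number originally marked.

M = 272

From N = M·C/R: M = N·R / C = 697·64 / 164 = 44608 / 164 = 272.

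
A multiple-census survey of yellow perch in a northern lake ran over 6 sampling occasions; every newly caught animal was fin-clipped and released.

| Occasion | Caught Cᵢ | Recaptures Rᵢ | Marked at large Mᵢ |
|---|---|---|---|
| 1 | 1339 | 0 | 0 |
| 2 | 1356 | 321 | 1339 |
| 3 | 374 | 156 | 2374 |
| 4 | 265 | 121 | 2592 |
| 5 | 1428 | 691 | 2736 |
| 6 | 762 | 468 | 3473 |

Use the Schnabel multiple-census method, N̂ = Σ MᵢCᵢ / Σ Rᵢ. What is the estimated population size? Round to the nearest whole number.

Σ MᵢCᵢ = 0·1339 + 1339·1356 + 2374·374 + 2592·265 + 2736·1428 + 3473·762 = 0 + 1815684 + 887876 + 686880 + 3907008 + 2646426 = 9943874
Σ Rᵢ = 0 + 321 + 156 + 121 + 691 + 468 = 1757
N̂ = 9943874 / 1757 ≈ 5659.6 → 5660

N ≈ 5660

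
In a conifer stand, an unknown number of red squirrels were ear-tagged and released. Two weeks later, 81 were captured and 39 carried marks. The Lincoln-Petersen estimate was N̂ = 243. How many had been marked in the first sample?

M = 117

From N = M·C/R: M = N·R / C = 243·39 / 81 = 9477 / 81 = 117.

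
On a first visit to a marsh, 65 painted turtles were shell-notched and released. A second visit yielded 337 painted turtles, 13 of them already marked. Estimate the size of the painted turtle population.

N = 1685

N = (65 × 337) / 13 = 21905 / 13 = 1685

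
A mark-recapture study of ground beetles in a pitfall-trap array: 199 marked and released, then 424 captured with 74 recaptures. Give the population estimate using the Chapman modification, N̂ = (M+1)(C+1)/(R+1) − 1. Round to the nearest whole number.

N ≈ 1132

N̂ = (199+1)(424+1)/(74+1) − 1 = 200·425/75 − 1
= 85000/75 − 1 ≈ 1133.3 − 1 ≈ 1132.3 → 1132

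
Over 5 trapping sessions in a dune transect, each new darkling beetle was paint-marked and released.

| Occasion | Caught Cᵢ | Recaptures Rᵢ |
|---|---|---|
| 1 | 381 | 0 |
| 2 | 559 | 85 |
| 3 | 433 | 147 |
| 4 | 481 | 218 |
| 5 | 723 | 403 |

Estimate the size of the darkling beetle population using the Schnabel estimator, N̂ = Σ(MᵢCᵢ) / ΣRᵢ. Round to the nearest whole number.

N ≈ 2517

Marked at large before each occasion: Mᵢ = Σⱼ<ᵢ (Cⱼ − Rⱼ) → M1=0, M2=381, M3=855, M4=1141, M5=1404
Σ MᵢCᵢ = 0·381 + 381·559 + 855·433 + 1141·481 + 1404·723 = 0 + 212979 + 370215 + 548821 + 1015092 = 2147107
Σ Rᵢ = 0 + 85 + 147 + 218 + 403 = 853
N̂ = 2147107 / 853 ≈ 2517.1 → 2517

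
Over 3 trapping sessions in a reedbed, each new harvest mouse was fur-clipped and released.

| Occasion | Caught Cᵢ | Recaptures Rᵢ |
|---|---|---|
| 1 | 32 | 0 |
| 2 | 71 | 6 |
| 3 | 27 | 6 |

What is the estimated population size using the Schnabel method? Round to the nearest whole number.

Marked at large before each occasion: Mᵢ = Σⱼ<ᵢ (Cⱼ − Rⱼ) → M1=0, M2=32, M3=97
Σ MᵢCᵢ = 0·32 + 32·71 + 97·27 = 0 + 2272 + 2619 = 4891
Σ Rᵢ = 0 + 6 + 6 = 12
N̂ = 4891 / 12 ≈ 407.6 → 408

N ≈ 408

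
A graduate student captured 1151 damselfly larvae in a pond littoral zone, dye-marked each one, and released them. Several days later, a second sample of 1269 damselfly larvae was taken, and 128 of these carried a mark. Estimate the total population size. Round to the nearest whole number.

N ≈ 11,411

Lincoln-Petersen assumes M/N = R/C, so N = M·C / R.
N = (1151 × 1269) / 128 = 1460619 / 128 ≈ 11411.1 → 11411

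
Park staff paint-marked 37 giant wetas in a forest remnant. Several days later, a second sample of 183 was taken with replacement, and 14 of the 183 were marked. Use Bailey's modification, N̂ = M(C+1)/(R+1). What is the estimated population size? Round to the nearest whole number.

N̂ = 37·(183+1)/(14+1) = 37·184/15 = 6808/15 ≈ 453.9 → 454

N ≈ 454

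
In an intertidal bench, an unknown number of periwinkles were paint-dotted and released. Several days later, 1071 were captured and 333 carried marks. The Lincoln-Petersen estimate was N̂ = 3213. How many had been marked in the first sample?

M = 999

From N = M·C/R: M = N·R / C = 3213·333 / 1071 = 1069929 / 1071 = 999.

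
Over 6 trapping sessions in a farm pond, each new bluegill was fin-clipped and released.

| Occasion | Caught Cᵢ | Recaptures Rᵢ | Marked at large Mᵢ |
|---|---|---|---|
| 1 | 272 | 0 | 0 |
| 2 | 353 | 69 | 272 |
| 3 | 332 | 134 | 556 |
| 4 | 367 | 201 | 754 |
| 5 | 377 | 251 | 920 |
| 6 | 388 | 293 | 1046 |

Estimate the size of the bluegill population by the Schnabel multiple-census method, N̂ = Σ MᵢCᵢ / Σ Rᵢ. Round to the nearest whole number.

N ≈ 1382

Σ MᵢCᵢ = 0·272 + 272·353 + 556·332 + 754·367 + 920·377 + 1046·388 = 0 + 96016 + 184592 + 276718 + 346840 + 405848 = 1310014
Σ Rᵢ = 0 + 69 + 134 + 201 + 251 + 293 = 948
N̂ = 1310014 / 948 ≈ 1381.9 → 1382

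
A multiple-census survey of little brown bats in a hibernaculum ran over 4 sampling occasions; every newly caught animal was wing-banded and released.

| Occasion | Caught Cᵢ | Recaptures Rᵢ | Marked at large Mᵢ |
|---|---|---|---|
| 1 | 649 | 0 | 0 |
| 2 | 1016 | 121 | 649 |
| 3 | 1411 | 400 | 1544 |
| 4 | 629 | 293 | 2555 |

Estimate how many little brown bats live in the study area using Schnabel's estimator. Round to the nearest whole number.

N ≈ 5461

Σ MᵢCᵢ = 0·649 + 649·1016 + 1544·1411 + 2555·629 = 0 + 659384 + 2178584 + 1607095 = 4445063
Σ Rᵢ = 0 + 121 + 400 + 293 = 814
N̂ = 4445063 / 814 ≈ 5460.8 → 5461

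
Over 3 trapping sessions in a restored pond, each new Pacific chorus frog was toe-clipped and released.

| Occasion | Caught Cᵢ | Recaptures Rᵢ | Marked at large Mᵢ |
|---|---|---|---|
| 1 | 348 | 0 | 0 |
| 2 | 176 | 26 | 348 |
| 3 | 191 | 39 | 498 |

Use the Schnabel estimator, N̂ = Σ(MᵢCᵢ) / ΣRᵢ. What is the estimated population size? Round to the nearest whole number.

Σ MᵢCᵢ = 0·348 + 348·176 + 498·191 = 0 + 61248 + 95118 = 156366
Σ Rᵢ = 0 + 26 + 39 = 65
N̂ = 156366 / 65 ≈ 2405.6 → 2406

N ≈ 2406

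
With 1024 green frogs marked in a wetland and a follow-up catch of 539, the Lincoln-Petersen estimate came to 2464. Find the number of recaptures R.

R = 224

From N = M·C/R: R = M·C / N = 1024·539 / 2464 = 551936 / 2464 = 224.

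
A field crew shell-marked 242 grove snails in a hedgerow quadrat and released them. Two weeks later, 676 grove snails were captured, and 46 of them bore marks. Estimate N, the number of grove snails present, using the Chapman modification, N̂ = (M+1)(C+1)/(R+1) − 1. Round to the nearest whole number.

N ≈ 3499

N̂ = (242+1)(676+1)/(46+1) − 1 = 243·677/47 − 1
= 164511/47 − 1 ≈ 3500.2 − 1 ≈ 3499.2 → 3499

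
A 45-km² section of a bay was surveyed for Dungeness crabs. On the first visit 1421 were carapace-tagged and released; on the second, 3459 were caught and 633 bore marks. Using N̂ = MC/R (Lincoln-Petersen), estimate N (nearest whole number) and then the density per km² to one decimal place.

N̂ = 1421·3459/633 = 4915239/633 ≈ 7765.0 → 7765
Density = N̂ / area = 7765 / 45 ≈ 172.56 → 172.6 per km²

density ≈ 172.6 Dungeness crabs per km²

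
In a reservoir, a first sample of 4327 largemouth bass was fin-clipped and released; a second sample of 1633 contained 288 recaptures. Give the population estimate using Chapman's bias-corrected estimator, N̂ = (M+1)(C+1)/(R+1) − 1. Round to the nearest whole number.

N̂ = (4327+1)(1633+1)/(288+1) − 1 = 4328·1634/289 − 1
= 7071952/289 − 1 ≈ 24470.4 − 1 ≈ 24469.4 → 24469

N ≈ 24,469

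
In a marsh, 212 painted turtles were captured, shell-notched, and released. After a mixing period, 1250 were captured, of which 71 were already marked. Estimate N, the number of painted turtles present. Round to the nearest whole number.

N ≈ 3732

N = (212 × 1250) / 71 = 265000 / 71 ≈ 3732.4 → 3732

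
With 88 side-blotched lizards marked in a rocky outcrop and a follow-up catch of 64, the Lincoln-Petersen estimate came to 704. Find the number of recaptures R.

R = 8

From N = M·C/R: R = M·C / N = 88·64 / 704 = 5632 / 704 = 8.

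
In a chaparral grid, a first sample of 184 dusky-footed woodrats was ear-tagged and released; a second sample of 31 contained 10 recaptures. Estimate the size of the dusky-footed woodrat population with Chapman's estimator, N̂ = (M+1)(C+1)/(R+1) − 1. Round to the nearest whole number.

N ≈ 537

N̂ = (184+1)(31+1)/(10+1) − 1 = 185·32/11 − 1
= 5920/11 − 1 ≈ 538.2 − 1 ≈ 537.2 → 537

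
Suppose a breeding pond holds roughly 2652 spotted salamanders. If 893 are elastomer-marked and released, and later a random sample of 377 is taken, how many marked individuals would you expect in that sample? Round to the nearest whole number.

expected recaptures ≈ 127

Expected recaptures E[R] = M·C / N.
E[R] = 893 × 377 / 2652 = 336661 / 2652 ≈ 126.9 → 127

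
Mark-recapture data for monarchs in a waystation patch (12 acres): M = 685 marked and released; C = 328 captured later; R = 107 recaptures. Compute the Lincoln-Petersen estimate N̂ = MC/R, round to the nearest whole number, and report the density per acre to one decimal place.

N̂ = 685·328/107 = 224680/107 ≈ 2099.8 → 2100
Density = N̂ / area = 2100 / 12 = 175.0 per acre

density ≈ 175.0 monarchs per acre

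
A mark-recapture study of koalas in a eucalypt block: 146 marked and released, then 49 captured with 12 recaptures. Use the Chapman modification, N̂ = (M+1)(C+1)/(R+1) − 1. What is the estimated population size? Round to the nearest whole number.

N ≈ 564

N̂ = (146+1)(49+1)/(12+1) − 1 = 147·50/13 − 1
= 7350/13 − 1 ≈ 565.4 − 1 ≈ 564.4 → 564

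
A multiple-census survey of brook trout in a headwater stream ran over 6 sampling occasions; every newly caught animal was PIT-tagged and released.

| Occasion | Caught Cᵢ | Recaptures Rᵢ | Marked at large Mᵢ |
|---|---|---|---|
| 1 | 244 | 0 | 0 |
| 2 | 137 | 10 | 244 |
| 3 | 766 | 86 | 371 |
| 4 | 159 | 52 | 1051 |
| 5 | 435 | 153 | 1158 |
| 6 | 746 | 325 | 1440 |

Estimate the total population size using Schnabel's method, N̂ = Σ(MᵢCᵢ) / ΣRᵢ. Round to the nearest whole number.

Σ MᵢCᵢ = 0·244 + 244·137 + 371·766 + 1051·159 + 1158·435 + 1440·746 = 0 + 33428 + 284186 + 167109 + 503730 + 1074240 = 2062693
Σ Rᵢ = 0 + 10 + 86 + 52 + 153 + 325 = 626
N̂ = 2062693 / 626 ≈ 3295.0 → 3295

N ≈ 3295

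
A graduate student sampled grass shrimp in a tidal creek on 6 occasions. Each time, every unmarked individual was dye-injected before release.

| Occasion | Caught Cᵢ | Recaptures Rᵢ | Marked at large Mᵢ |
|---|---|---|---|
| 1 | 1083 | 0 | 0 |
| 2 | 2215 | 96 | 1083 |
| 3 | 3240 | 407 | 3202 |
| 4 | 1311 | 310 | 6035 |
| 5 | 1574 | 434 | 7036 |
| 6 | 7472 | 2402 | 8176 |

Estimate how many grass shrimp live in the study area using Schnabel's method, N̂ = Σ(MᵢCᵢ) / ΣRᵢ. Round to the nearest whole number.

N ≈ 25,446

Σ MᵢCᵢ = 0·1083 + 1083·2215 + 3202·3240 + 6035·1311 + 7036·1574 + 8176·7472 = 0 + 2398845 + 10374480 + 7911885 + 11074664 + 61091072 = 92850946
Σ Rᵢ = 0 + 96 + 407 + 310 + 434 + 2402 = 3649
N̂ = 92850946 / 3649 ≈ 25445.6 → 25446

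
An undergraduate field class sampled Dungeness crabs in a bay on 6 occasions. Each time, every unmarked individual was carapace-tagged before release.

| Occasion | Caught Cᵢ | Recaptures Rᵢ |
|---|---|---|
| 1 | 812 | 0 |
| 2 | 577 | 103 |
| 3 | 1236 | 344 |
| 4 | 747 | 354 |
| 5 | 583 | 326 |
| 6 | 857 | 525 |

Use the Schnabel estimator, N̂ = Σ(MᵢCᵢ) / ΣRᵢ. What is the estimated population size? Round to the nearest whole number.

Marked at large before each occasion: Mᵢ = Σⱼ<ᵢ (Cⱼ − Rⱼ) → M1=0, M2=812, M3=1286, M4=2178, M5=2571, M6=2828
Σ MᵢCᵢ = 0·812 + 812·577 + 1286·1236 + 2178·747 + 2571·583 + 2828·857 = 0 + 468524 + 1589496 + 1626966 + 1498893 + 2423596 = 7607475
Σ Rᵢ = 0 + 103 + 344 + 354 + 326 + 525 = 1652
N̂ = 7607475 / 1652 ≈ 4605.0 → 4605

N ≈ 4605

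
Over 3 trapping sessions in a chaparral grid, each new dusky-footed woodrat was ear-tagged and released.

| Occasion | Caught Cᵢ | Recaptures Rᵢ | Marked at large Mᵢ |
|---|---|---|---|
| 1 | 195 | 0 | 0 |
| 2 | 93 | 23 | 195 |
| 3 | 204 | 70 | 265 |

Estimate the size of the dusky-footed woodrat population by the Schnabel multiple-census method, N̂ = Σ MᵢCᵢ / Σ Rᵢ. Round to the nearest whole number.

Σ MᵢCᵢ = 0·195 + 195·93 + 265·204 = 0 + 18135 + 54060 = 72195
Σ Rᵢ = 0 + 23 + 70 = 93
N̂ = 72195 / 93 ≈ 776.3 → 776

N ≈ 776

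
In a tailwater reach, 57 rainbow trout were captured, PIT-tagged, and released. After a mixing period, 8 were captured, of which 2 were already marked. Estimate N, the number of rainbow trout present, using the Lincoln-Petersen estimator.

If marked individuals mix randomly, R/C ≈ M/N, giving N ≈ M·C/R.
N = (57 × 8) / 2 = 456 / 2 = 228

N = 228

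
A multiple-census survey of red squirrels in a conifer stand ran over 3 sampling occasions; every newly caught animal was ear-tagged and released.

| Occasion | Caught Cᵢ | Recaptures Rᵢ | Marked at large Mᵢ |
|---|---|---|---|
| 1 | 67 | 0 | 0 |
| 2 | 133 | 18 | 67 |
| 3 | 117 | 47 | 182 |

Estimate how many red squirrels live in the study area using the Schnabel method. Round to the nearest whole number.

N ≈ 465

Σ MᵢCᵢ = 0·67 + 67·133 + 182·117 = 0 + 8911 + 21294 = 30205
Σ Rᵢ = 0 + 18 + 47 = 65
N̂ = 30205 / 65 ≈ 464.7 → 465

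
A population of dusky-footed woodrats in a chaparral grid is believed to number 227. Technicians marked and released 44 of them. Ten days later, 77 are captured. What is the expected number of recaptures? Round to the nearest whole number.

expected recaptures ≈ 15

Expected recaptures E[R] = M·C / N.
E[R] = 44 × 77 / 227 = 3388 / 227 ≈ 14.9 → 15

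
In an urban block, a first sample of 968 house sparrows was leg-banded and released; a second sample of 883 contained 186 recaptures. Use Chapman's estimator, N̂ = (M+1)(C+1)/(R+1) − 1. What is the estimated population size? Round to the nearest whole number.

N̂ = (968+1)(883+1)/(186+1) − 1 = 969·884/187 − 1
= 856596/187 − 1 ≈ 4580.7 − 1 ≈ 4579.7 → 4580

N ≈ 4580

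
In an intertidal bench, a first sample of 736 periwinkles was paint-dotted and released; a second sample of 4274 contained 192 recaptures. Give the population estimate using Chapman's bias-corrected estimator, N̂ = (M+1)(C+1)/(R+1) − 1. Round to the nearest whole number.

N̂ = (736+1)(4274+1)/(192+1) − 1 = 737·4275/193 − 1
= 3150675/193 − 1 ≈ 16324.7 − 1 ≈ 16323.7 → 16324

N ≈ 16,324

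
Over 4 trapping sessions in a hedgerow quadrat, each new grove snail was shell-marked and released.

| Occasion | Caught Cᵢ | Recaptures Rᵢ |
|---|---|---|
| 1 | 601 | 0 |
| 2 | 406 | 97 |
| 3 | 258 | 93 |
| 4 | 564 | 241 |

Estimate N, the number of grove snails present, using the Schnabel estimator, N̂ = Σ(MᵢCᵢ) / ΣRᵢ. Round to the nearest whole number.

N ≈ 2518

Marked at large before each occasion: Mᵢ = Σⱼ<ᵢ (Cⱼ − Rⱼ) → M1=0, M2=601, M3=910, M4=1075
Σ MᵢCᵢ = 0·601 + 601·406 + 910·258 + 1075·564 = 0 + 244006 + 234780 + 606300 = 1085086
Σ Rᵢ = 0 + 97 + 93 + 241 = 431
N̂ = 1085086 / 431 ≈ 2517.6 → 2518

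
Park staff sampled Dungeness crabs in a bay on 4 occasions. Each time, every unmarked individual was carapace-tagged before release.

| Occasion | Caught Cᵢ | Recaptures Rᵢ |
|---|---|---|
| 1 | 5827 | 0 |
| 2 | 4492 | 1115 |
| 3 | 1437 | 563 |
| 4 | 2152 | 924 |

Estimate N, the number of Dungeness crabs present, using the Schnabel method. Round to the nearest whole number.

Marked at large before each occasion: Mᵢ = Σⱼ<ᵢ (Cⱼ − Rⱼ) → M1=0, M2=5827, M3=9204, M4=10078
Σ MᵢCᵢ = 0·5827 + 5827·4492 + 9204·1437 + 10078·2152 = 0 + 26174884 + 13226148 + 21687856 = 61088888
Σ Rᵢ = 0 + 1115 + 563 + 924 = 2602
N̂ = 61088888 / 2602 ≈ 23477.7 → 23478

N ≈ 23,478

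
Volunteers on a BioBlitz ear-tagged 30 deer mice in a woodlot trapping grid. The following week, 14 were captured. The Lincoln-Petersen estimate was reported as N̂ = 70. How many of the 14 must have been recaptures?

From N = M·C/R: R = M·C / N = 30·14 / 70 = 420 / 70 = 6.

R = 6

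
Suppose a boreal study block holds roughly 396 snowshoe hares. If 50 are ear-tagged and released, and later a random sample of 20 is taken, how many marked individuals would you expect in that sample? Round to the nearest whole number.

Expected recaptures E[R] = M·C / N.
E[R] = 50 × 20 / 396 = 1000 / 396 ≈ 2.5 → 3

expected recaptures ≈ 3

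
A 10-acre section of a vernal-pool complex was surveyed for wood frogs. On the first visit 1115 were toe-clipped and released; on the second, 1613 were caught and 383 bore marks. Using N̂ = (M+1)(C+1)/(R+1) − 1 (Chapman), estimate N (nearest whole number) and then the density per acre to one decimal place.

N̂ = 1116·1614/384 − 1 = 1801224/384 − 1 ≈ 4689.7 → 4690
Density = N̂ / area = 4690 / 10 = 469.0 per acre

density ≈ 469.0 wood frogs per acre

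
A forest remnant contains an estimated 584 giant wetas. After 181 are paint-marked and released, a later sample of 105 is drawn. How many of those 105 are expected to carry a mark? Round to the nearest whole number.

expected recaptures ≈ 33

Expected recaptures E[R] = M·C / N.
E[R] = 181 × 105 / 584 = 19005 / 584 ≈ 32.5 → 33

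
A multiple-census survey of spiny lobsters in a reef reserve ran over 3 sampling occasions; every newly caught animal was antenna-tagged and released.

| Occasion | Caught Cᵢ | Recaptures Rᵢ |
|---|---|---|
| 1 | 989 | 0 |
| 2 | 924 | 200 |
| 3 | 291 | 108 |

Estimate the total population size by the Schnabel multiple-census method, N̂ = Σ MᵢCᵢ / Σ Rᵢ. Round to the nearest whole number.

Marked at large before each occasion: Mᵢ = Σⱼ<ᵢ (Cⱼ − Rⱼ) → M1=0, M2=989, M3=1713
Σ MᵢCᵢ = 0·989 + 989·924 + 1713·291 = 0 + 913836 + 498483 = 1412319
Σ Rᵢ = 0 + 200 + 108 = 308
N̂ = 1412319 / 308 ≈ 4585.45 → 4585

N ≈ 4585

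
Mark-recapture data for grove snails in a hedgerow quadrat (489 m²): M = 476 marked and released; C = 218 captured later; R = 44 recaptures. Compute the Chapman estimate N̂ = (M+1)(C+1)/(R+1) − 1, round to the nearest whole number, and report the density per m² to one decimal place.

N̂ = 477·219/45 − 1 = 104463/45 − 1 ≈ 2320.4 → 2320
Density = N̂ / area = 2320 / 489 ≈ 4.74 → 4.7 per m²

density ≈ 4.7 grove snails per m²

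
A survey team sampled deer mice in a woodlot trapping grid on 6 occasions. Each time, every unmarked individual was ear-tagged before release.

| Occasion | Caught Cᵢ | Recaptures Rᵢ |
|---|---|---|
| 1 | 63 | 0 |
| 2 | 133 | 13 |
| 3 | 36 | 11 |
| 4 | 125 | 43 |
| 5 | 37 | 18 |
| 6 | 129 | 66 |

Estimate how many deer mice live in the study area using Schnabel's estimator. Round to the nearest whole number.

N ≈ 606

Marked at large before each occasion: Mᵢ = Σⱼ<ᵢ (Cⱼ − Rⱼ) → M1=0, M2=63, M3=183, M4=208, M5=290, M6=309
Σ MᵢCᵢ = 0·63 + 63·133 + 183·36 + 208·125 + 290·37 + 309·129 = 0 + 8379 + 6588 + 26000 + 10730 + 39861 = 91558
Σ Rᵢ = 0 + 13 + 11 + 43 + 18 + 66 = 151
N̂ = 91558 / 151 ≈ 606.3 → 606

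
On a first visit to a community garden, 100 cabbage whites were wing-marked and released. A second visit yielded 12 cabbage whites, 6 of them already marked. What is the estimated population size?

The marked fraction in the recapture sample should equal the marked fraction in the population: 6/12 = 100/N.
N = (100 × 12) / 6 = 1200 / 6 = 200

N = 200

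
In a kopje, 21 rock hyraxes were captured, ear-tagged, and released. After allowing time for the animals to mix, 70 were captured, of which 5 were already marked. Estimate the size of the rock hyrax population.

N = 294

N = (21 × 70) / 5 = 1470 / 5 = 294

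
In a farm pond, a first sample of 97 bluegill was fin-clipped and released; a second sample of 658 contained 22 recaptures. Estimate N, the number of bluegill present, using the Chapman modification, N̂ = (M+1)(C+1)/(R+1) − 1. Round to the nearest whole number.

N̂ = (97+1)(658+1)/(22+1) − 1 = 98·659/23 − 1
= 64582/23 − 1 ≈ 2807.9 − 1 ≈ 2806.9 → 2807

N ≈ 2807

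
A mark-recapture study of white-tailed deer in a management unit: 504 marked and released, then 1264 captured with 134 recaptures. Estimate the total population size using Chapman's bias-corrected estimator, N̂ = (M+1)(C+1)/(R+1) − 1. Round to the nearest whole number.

N ≈ 4731

N̂ = (504+1)(1264+1)/(134+1) − 1 = 505·1265/135 − 1
= 638825/135 − 1 ≈ 4732.0 − 1 ≈ 4731.0 → 4731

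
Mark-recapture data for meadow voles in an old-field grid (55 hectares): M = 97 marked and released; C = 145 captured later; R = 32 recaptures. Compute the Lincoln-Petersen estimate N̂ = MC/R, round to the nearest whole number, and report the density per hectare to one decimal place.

N̂ = 97·145/32 = 14065/32 ≈ 439.5 → 440
Density = N̂ / area = 440 / 55 = 8.0 per hectare

density ≈ 8.0 meadow voles per hectare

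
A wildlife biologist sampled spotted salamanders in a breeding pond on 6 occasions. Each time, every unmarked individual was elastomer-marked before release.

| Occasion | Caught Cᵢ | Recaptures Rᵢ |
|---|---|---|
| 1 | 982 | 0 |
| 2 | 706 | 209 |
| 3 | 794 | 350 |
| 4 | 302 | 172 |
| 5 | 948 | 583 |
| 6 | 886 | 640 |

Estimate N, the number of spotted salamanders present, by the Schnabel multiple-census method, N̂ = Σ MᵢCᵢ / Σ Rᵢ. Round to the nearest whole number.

N ≈ 3345

Marked at large before each occasion: Mᵢ = Σⱼ<ᵢ (Cⱼ − Rⱼ) → M1=0, M2=982, M3=1479, M4=1923, M5=2053, M6=2418
Σ MᵢCᵢ = 0·982 + 982·706 + 1479·794 + 1923·302 + 2053·948 + 2418·886 = 0 + 693292 + 1174326 + 580746 + 1946244 + 2142348 = 6536956
Σ Rᵢ = 0 + 209 + 350 + 172 + 583 + 640 = 1954
N̂ = 6536956 / 1954 ≈ 3345.4 → 3345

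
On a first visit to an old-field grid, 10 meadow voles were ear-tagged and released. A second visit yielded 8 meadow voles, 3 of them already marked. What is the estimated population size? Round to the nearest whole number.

N ≈ 27

N = (10 × 8) / 3 = 80 / 3 ≈ 26.7 → 27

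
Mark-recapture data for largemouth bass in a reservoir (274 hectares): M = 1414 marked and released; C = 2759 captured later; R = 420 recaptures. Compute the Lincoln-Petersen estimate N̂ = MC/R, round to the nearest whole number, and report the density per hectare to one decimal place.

density ≈ 33.9 largemouth bass per hectare

N̂ = 1414·2759/420 = 3901226/420 ≈ 9288.6 → 9289
Density = N̂ / area = 9289 / 274 ≈ 33.90 → 33.9 per hectare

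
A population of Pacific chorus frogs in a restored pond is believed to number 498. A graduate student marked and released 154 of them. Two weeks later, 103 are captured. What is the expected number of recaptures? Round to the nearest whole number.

expected recaptures ≈ 32

Expected recaptures E[R] = M·C / N.
E[R] = 154 × 103 / 498 = 15862 / 498 ≈ 31.9 → 32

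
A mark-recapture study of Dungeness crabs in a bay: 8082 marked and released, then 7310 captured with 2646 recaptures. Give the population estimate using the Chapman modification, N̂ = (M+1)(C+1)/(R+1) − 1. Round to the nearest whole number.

N̂ = (8082+1)(7310+1)/(2646+1) − 1 = 8083·7311/2647 − 1
= 59094813/2647 − 1 ≈ 22325.2 − 1 ≈ 22324.2 → 22324

N ≈ 22,324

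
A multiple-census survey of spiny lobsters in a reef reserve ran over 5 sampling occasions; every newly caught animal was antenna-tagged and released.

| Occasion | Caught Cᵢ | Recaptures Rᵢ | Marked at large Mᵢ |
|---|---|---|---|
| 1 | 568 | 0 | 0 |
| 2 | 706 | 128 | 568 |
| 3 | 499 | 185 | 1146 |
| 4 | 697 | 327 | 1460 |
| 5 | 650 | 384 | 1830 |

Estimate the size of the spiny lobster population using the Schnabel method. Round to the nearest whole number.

N ≈ 3105

Σ MᵢCᵢ = 0·568 + 568·706 + 1146·499 + 1460·697 + 1830·650 = 0 + 401008 + 571854 + 1017620 + 1189500 = 3179982
Σ Rᵢ = 0 + 128 + 185 + 327 + 384 = 1024
N̂ = 3179982 / 1024 ≈ 3105.45 → 3105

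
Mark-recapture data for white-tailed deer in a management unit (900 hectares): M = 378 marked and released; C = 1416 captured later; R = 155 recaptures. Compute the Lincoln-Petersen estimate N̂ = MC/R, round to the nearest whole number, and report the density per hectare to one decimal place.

density ≈ 3.8 white-tailed deer per hectare

N̂ = 378·1416/155 = 535248/155 ≈ 3453.2 → 3453
Density = N̂ / area = 3453 / 900 ≈ 3.84 → 3.8 per hectare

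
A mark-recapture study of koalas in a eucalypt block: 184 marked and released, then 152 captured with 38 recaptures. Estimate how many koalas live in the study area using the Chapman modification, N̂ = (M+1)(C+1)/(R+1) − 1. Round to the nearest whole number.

N ≈ 725

N̂ = (184+1)(152+1)/(38+1) − 1 = 185·153/39 − 1
= 28305/39 − 1 ≈ 725.8 − 1 ≈ 724.8 → 725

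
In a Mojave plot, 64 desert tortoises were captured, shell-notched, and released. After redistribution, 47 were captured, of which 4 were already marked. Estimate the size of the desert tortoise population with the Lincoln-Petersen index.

N = (64 × 47) / 4 = 3008 / 4 = 752

N = 752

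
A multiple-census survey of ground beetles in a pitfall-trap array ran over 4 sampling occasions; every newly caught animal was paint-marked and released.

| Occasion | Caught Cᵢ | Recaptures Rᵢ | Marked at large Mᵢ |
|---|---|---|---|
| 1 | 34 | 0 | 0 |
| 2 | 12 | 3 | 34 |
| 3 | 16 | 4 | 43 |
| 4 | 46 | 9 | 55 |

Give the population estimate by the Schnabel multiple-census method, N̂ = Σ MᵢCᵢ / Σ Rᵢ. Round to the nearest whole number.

N ≈ 227

Σ MᵢCᵢ = 0·34 + 34·12 + 43·16 + 55·46 = 0 + 408 + 688 + 2530 = 3626
Σ Rᵢ = 0 + 3 + 4 + 9 = 16
N̂ = 3626 / 16 ≈ 226.6 → 227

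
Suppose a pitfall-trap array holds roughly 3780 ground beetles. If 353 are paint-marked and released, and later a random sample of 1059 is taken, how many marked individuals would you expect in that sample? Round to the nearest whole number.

expected recaptures ≈ 99

Expected recaptures E[R] = M·C / N.
E[R] = 353 × 1059 / 3780 = 373827 / 3780 ≈ 98.9 → 99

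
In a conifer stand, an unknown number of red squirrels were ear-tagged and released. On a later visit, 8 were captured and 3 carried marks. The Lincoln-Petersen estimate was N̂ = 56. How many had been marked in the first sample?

From N = M·C/R: M = N·R / C = 56·3 / 8 = 168 / 8 = 21.

M = 21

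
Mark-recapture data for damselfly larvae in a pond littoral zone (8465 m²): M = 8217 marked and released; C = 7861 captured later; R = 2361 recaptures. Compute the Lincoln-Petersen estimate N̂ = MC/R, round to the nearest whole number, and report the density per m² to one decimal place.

N̂ = 8217·7861/2361 = 64593837/2361 ≈ 27358.7 → 27359
Density = N̂ / area = 27359 / 8465 ≈ 3.23 → 3.2 per m²

density ≈ 3.2 damselfly larvae per m²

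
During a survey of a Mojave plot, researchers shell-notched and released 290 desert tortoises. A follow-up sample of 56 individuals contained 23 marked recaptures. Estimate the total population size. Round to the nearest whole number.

If marked individuals mix randomly, R/C ≈ M/N, giving N ≈ M·C/R.
N = (290 × 56) / 23 = 16240 / 23 ≈ 706.1 → 706

N ≈ 706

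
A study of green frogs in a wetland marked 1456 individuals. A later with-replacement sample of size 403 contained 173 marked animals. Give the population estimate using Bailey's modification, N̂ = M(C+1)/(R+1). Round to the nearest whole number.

N̂ = 1456·(403+1)/(173+1) = 1456·404/174 = 588224/174 ≈ 3380.6 → 3381

N ≈ 3381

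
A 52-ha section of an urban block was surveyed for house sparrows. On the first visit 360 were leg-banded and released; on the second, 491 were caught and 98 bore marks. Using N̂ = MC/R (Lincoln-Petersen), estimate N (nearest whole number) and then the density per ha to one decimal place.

N̂ = 360·491/98 = 176760/98 ≈ 1803.7 → 1804
Density = N̂ / area = 1804 / 52 ≈ 34.69 → 34.7 per ha

density ≈ 34.7 house sparrows per ha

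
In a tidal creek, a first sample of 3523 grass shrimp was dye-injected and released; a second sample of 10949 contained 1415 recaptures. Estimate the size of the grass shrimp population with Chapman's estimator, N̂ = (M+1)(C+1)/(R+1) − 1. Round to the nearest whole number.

N̂ = (3523+1)(10949+1)/(1415+1) − 1 = 3524·10950/1416 − 1
= 38587800/1416 − 1 ≈ 27251.3 − 1 ≈ 27250.3 → 27250

N ≈ 27,250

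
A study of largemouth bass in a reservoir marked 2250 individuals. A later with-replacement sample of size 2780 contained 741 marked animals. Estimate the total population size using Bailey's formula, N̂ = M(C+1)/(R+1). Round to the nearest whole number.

N ≈ 8433

N̂ = 2250·(2780+1)/(741+1) = 2250·2781/742 = 6257250/742 ≈ 8433.0 → 8433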